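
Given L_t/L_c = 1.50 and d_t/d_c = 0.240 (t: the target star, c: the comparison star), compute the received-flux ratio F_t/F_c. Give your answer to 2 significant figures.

26

F = L/(4πd²), so F_t/F_c = (L_t/L_c) / (d_t/d_c)²
= 1.50 / (0.240)² = 1.50 / 0.05760 = 26.04.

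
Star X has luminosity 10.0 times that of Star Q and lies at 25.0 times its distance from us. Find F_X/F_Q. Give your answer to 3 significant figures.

0.0160

F = L/(4πd²), so F_X/F_Q = (L_X/L_Q) / (d_X/d_Q)²
= 10.0 / (25.0)² = 10.0 / 625.0 = 0.01600.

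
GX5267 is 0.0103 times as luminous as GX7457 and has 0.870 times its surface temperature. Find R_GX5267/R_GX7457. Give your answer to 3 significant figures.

0.134

L ∝ R²T⁴ gives R ∝ √L / T², so
R_GX5267/R_GX7457 = √(0.0103) / (0.870)² = 0.1015 / 0.7569 = 0.1341.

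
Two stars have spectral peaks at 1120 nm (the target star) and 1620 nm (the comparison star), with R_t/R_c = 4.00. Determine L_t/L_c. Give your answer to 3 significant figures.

Wien's law gives T ∝ 1/λ_max, so T_t/T_c = λ_c/λ_t = 1620/1120 = 1.446.
Then L ∝ R²T⁴ gives L_t/L_c = (4.00)² × (1.446)⁴ = 16.00 × 4.377 = 70.03.

70.0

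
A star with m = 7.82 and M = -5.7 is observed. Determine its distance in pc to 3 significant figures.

m − M = 5 log₁₀(d/10 pc)
7.82 − (-5.7) = 13.52 = 5 log₁₀(d/10)
d = 10 × 10^(13.52/5) = 10 × 10^2.704 = 5058 pc.

5.06×10^3 pc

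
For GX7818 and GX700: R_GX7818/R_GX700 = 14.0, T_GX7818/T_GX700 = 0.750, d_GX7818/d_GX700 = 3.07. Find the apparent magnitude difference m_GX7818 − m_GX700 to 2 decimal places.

L_GX7818/L_GX700 = (14.0)²(0.750)⁴ = 62.02.
F_GX7818/F_GX700 = (L_GX7818/L_GX700)/(d_GX7818/d_GX700)² = 62.02/9.425 = 6.580.
m_GX7818 − m_GX700 = −2.5 log₁₀(6.580) = -2.05.

-2.05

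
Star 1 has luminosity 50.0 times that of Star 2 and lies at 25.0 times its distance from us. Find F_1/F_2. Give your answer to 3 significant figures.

0.0800

F = L/(4πd²), so F_1/F_2 = (L_1/L_2) / (d_1/d_2)²
= 50.0 / (25.0)² = 50.0 / 625.0 = 0.08000.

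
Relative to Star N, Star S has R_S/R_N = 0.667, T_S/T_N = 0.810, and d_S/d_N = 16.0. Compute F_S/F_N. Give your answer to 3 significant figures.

7.48×10^-4

L_S/L_N = (R_S/R_N)²(T_S/T_N)⁴ = (0.667)² × (0.810)⁴ = 0.1915.
F_S/F_N = (L_S/L_N)/(d_S/d_N)² = 0.1915 / (16.0)² = 7.481×10^-4.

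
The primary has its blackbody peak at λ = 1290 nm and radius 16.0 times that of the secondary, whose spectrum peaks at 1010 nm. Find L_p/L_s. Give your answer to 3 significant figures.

Wien's law gives T ∝ 1/λ_max, so T_p/T_s = λ_s/λ_p = 1010/1290 = 0.7829.
Then L ∝ R²T⁴ gives L_p/L_s = (16.0)² × (0.7829)⁴ = 256.0 × 0.3758 = 96.20.

96.2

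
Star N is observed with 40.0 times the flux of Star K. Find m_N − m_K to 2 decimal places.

-4.01

m_N − m_K = −2.5 log₁₀(F_N/F_K) = −2.5 log₁₀(40.0) = −2.5 × (1.602) = -4.005.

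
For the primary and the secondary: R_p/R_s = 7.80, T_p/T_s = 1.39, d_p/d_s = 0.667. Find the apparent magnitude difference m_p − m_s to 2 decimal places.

-6.77

L_p/L_s = (7.80)²(1.39)⁴ = 227.1.
F_p/F_s = (L_p/L_s)/(d_p/d_s)² = 227.1/0.4449 = 510.5.
m_p − m_s = −2.5 log₁₀(510.5) = -6.77.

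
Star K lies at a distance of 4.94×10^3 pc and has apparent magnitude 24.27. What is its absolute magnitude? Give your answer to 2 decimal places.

10.80

M = m − 5 log₁₀(d/10 pc) = 24.27 − 5 log₁₀(4.94×10^3/10)
  = 24.27 − 5 × 2.694 = 24.27 − 13.47 = 10.80.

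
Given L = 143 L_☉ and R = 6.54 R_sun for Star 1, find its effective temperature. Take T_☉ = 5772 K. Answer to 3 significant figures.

T/T_☉ = (L/L_☉)^(1/4) / (R/R_☉)^(1/2)
T = 5772 × (143)^(1/4) / √(6.54) = 5772 × 3.458 / 2.557 = 7805 K.

7.80×10^3 K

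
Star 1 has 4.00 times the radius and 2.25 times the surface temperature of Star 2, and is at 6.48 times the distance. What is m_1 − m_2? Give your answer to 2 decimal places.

-2.47

L_1/L_2 = (4.00)²(2.25)⁴ = 410.1.
F_1/F_2 = (L_1/L_2)/(d_1/d_2)² = 410.1/41.99 = 9.766.
m_1 − m_2 = −2.5 log₁₀(9.766) = -2.47.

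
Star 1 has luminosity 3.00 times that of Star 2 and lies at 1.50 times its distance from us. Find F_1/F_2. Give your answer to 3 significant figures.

1.33

F = L/(4πd²), so F_1/F_2 = (L_1/L_2) / (d_1/d_2)²
= 3.00 / (1.50)² = 3.00 / 2.250 = 1.333.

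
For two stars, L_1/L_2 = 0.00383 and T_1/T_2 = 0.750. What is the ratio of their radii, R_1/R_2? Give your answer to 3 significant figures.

0.110

L ∝ R²T⁴ gives R ∝ √L / T², so
R_1/R_2 = √(0.00383) / (0.750)² = 0.06189 / 0.5625 = 0.1100.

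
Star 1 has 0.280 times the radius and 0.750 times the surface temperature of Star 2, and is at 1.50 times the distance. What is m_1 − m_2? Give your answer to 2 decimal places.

L_1/L_2 = (0.280)²(0.750)⁴ = 0.02481.
F_1/F_2 = (L_1/L_2)/(d_1/d_2)² = 0.02481/2.250 = 0.01103.
m_1 − m_2 = −2.5 log₁₀(0.01103) = 4.89.

4.89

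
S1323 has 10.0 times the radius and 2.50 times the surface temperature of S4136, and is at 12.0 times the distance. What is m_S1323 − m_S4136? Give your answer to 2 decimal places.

L_S1323/L_S4136 = (10.0)²(2.50)⁴ = 3906.
F_S1323/F_S4136 = (L_S1323/L_S4136)/(d_S1323/d_S4136)² = 3906/144.0 = 27.13.
m_S1323 − m_S4136 = −2.5 log₁₀(27.13) = -3.58.

-3.58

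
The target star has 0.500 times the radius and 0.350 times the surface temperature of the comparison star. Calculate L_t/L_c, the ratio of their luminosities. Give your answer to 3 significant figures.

0.00375

From the Stefan–Boltzmann law, L ∝ R²T⁴, so
L_t/L_c = (R_t/R_c)² (T_t/T_c)⁴ = (0.500)² × (0.350)⁴ = 0.2500 × 0.01501 = 0.003752.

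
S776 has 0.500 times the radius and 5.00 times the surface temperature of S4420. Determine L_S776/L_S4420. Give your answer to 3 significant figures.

156

From the Stefan–Boltzmann law, L ∝ R²T⁴, so
L_S776/L_S4420 = (R_S776/R_S4420)² (T_S776/T_S4420)⁴ = (0.500)² × (5.00)⁴ = 0.2500 × 625.0 = 156.2.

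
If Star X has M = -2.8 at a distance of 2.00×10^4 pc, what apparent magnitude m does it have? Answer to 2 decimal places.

13.71

m = M + 5 log₁₀(d/10 pc) = -2.8 + 5 log₁₀(2.00×10^4/10)
  = -2.8 + 5 × 3.301 = -2.8 + 16.51 = 13.71.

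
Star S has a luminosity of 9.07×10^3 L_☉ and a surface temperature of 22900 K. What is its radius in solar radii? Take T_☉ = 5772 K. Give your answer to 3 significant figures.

R/R_☉ = √(L/L_☉) / (T/T_☉)² = √(9.07×10^3) / (3.967)²
       = 95.24 / 15.74 = 6.050.

6.05 solar radii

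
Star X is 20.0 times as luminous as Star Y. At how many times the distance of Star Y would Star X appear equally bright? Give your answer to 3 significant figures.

Equal flux requires L_X/d_X² = L_Y/d_Y², so d_X/d_Y = √(L_X/L_Y)
= √(20.0) = 4.472.

4.47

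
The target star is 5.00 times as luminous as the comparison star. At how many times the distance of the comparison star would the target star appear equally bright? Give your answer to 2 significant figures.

Equal flux requires L_t/d_t² = L_c/d_c², so d_t/d_c = √(L_t/L_c)
= √(5.00) = 2.236.

2.2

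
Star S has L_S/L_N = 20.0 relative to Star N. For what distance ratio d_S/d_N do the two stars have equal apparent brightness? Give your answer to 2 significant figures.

Equal flux requires L_S/d_S² = L_N/d_N², so d_S/d_N = √(L_S/L_N)
= √(20.0) = 4.472.

4.5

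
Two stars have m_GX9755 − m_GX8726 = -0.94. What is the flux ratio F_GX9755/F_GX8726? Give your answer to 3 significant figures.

F_GX9755/F_GX8726 = 10^(−(m_GX9755 − m_GX8726)/2.5) = 10^(0.94/2.5) = 10^0.376 = 2.377.

2.38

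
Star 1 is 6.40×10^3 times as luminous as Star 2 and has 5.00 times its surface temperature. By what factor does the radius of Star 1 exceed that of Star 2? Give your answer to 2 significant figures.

L ∝ R²T⁴ gives R ∝ √L / T², so
R_1/R_2 = √(6.40×10^3) / (5.00)² = 80.00 / 25.00 = 3.200.

3.2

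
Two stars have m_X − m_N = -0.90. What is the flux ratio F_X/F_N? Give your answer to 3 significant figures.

F_X/F_N = 10^(−(m_X − m_N)/2.5) = 10^(0.90/2.5) = 10^0.360 = 2.291.

2.29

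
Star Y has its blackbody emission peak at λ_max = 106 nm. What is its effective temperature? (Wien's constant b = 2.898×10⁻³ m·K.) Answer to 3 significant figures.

T = b/λ_max = 2.898×10⁻³ / (106×10⁻⁹) = 2.734×10^4 K.

2.73×10^4 K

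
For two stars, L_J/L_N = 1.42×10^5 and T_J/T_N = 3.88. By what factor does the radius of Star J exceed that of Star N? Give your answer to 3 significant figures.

25.0

L ∝ R²T⁴ gives R ∝ √L / T², so
R_J/R_N = √(1.42×10^5) / (3.88)² = 376.8 / 15.05 = 25.03.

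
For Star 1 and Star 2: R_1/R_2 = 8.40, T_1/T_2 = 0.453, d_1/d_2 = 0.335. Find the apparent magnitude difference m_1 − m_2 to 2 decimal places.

-3.56

L_1/L_2 = (8.40)²(0.453)⁴ = 2.971.
F_1/F_2 = (L_1/L_2)/(d_1/d_2)² = 2.971/0.1122 = 26.48.
m_1 − m_2 = −2.5 log₁₀(26.48) = -3.56.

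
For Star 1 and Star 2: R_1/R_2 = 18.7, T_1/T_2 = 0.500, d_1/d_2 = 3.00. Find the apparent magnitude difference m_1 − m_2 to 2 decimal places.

-0.96

L_1/L_2 = (18.7)²(0.500)⁴ = 21.86.
F_1/F_2 = (L_1/L_2)/(d_1/d_2)² = 21.86/9.000 = 2.428.
m_1 − m_2 = −2.5 log₁₀(2.428) = -0.96.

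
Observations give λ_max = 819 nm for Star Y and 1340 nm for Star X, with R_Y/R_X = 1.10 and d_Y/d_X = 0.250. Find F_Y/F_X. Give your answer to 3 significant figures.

139

Wien's law: T_Y/T_X = λ_X/λ_Y = 1340/819 = 1.636.
L_Y/L_X = (R_Y/R_X)²(T_Y/T_X)⁴ = (1.10)²(1.636)⁴ = 8.671.
F_Y/F_X = (L_Y/L_X)/(d_Y/d_X)² = 8.671/(0.250)² = 138.7.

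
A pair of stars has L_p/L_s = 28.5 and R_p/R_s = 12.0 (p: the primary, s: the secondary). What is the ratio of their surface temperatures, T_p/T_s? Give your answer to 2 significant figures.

0.67

L ∝ R²T⁴ gives T ∝ (L/R²)^(1/4), so
T_p/T_s = (28.5 / 12.0²)^(1/4) = (0.1979)^(1/4) = 0.6670.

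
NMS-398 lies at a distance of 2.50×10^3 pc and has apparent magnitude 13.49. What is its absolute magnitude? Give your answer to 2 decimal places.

M = m − 5 log₁₀(d/10 pc) = 13.49 − 5 log₁₀(2.50×10^3/10)
  = 13.49 − 5 × 2.398 = 13.49 − 11.99 = 1.50.

1.50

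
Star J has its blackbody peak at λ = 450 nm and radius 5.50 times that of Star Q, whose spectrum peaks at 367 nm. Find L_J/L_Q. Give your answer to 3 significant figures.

13.4

Wien's law gives T ∝ 1/λ_max, so T_J/T_Q = λ_Q/λ_J = 367/450 = 0.8156.
Then L ∝ R²T⁴ gives L_J/L_Q = (5.50)² × (0.8156)⁴ = 30.25 × 0.4424 = 13.38.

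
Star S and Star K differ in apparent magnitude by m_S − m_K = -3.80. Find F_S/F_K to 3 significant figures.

33.1

F_S/F_K = 10^(−(m_S − m_K)/2.5) = 10^(3.80/2.5) = 10^1.520 = 33.11.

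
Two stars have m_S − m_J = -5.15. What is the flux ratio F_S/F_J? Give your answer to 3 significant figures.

115

F_S/F_J = 10^(−(m_S − m_J)/2.5) = 10^(5.15/2.5) = 10^2.060 = 114.8.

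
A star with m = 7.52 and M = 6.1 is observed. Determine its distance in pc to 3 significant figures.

m − M = 5 log₁₀(d/10 pc)
7.52 − (6.1) = 1.42 = 5 log₁₀(d/10)
d = 10 × 10^(1.42/5) = 10 × 10^0.284 = 19.23 pc.

19.2 pc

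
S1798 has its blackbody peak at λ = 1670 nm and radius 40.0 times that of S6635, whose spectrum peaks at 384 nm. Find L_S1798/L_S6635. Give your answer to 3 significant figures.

Wien's law gives T ∝ 1/λ_max, so T_S1798/T_S6635 = λ_S6635/λ_S1798 = 384/1670 = 0.2299.
Then L ∝ R²T⁴ gives L_S1798/L_S6635 = (40.0)² × (0.2299)⁴ = 1600 × 0.002795 = 4.473.

4.47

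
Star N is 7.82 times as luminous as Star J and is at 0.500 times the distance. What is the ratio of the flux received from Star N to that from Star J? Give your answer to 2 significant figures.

F = L/(4πd²), so F_N/F_J = (L_N/L_J) / (d_N/d_J)²
= 7.82 / (0.500)² = 7.82 / 0.2500 = 31.28.

31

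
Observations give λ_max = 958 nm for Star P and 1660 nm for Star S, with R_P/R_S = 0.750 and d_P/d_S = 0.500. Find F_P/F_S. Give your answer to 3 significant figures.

20.3

Wien's law: T_P/T_S = λ_S/λ_P = 1660/958 = 1.733.
L_P/L_S = (R_P/R_S)²(T_P/T_S)⁴ = (0.750)²(1.733)⁴ = 5.071.
F_P/F_S = (L_P/L_S)/(d_P/d_S)² = 5.071/(0.500)² = 20.28.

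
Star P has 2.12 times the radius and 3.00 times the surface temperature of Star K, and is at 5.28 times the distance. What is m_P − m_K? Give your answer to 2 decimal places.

L_P/L_K = (2.12)²(3.00)⁴ = 364.0.
F_P/F_K = (L_P/L_K)/(d_P/d_K)² = 364.0/27.88 = 13.06.
m_P − m_K = −2.5 log₁₀(13.06) = -2.79.

-2.79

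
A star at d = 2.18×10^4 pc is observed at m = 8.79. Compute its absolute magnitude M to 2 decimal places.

M = m − 5 log₁₀(d/10 pc) = 8.79 − 5 log₁₀(2.18×10^4/10)
  = 8.79 − 5 × 3.338 = 8.79 − 16.69 = -7.90.

-7.90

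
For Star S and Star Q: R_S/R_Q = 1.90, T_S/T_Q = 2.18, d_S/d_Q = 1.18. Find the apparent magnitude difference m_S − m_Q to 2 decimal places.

-4.42

L_S/L_Q = (1.90)²(2.18)⁴ = 81.53.
F_S/F_Q = (L_S/L_Q)/(d_S/d_Q)² = 81.53/1.392 = 58.56.
m_S − m_Q = −2.5 log₁₀(58.56) = -4.42.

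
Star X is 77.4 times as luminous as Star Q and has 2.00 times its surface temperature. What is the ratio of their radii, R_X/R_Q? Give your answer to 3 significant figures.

L ∝ R²T⁴ gives R ∝ √L / T², so
R_X/R_Q = √(77.4) / (2.00)² = 8.798 / 4.000 = 2.199.

2.20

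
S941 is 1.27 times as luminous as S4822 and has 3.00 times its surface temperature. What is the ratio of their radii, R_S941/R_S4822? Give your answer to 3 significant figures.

0.125

L ∝ R²T⁴ gives R ∝ √L / T², so
R_S941/R_S4822 = √(1.27) / (3.00)² = 1.127 / 9.000 = 0.1252.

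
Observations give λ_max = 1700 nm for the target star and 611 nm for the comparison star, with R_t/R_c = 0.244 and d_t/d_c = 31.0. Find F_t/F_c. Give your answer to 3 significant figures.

Wien's law: T_t/T_c = λ_c/λ_t = 611/1700 = 0.3594.
L_t/L_c = (R_t/R_c)²(T_t/T_c)⁴ = (0.244)²(0.3594)⁴ = 9.935×10^-4.
F_t/F_c = (L_t/L_c)/(d_t/d_c)² = 9.935×10^-4/(31.0)² = 1.034×10^-6.

1.03×10^-6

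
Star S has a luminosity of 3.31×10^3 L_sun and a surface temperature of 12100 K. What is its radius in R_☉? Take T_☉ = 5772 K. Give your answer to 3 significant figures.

13.1 R_☉

R/R_☉ = √(L/L_☉) / (T/T_☉)² = √(3.31×10^3) / (2.096)²
       = 57.53 / 4.395 = 13.09.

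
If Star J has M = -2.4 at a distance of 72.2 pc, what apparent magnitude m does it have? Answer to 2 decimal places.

m = M + 5 log₁₀(d/10 pc) = -2.4 + 5 log₁₀(72.2/10)
  = -2.4 + 5 × 0.859 = -2.4 + 4.29 = 1.89.

1.89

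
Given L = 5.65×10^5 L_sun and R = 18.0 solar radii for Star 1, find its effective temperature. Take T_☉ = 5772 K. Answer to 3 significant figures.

T/T_☉ = (L/L_☉)^(1/4) / (R/R_☉)^(1/2)
T = 5772 × (5.65×10^5)^(1/4) / √(18.0) = 5772 × 27.42 / 4.243 = 3.730×10^4 K.

3.73×10^4 K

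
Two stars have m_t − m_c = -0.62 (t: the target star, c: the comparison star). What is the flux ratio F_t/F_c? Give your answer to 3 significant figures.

F_t/F_c = 10^(−(m_t − m_c)/2.5) = 10^(0.62/2.5) = 10^0.248 = 1.770.

1.77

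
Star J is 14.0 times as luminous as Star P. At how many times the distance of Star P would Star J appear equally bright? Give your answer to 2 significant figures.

3.7

Equal flux requires L_J/d_J² = L_P/d_P², so d_J/d_P = √(L_J/L_P)
= √(14.0) = 3.742.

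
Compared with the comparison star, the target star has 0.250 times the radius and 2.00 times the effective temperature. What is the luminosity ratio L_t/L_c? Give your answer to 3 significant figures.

From the Stefan–Boltzmann law, L ∝ R²T⁴, so
L_t/L_c = (R_t/R_c)² (T_t/T_c)⁴ = (0.250)² × (2.00)⁴ = 0.06250 × 16.00 = 1.000.

1.00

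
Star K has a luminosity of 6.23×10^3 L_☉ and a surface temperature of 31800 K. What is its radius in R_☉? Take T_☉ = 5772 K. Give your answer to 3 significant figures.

2.60 R_☉

R/R_☉ = √(L/L_☉) / (T/T_☉)² = √(6.23×10^3) / (5.509)²
       = 78.93 / 30.35 = 2.600.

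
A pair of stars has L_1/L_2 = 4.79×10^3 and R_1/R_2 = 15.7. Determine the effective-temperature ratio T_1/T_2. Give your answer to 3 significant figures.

2.10

L ∝ R²T⁴ gives T ∝ (L/R²)^(1/4), so
T_1/T_2 = (4.79×10^3 / 15.7²)^(1/4) = (19.43)^(1/4) = 2.100.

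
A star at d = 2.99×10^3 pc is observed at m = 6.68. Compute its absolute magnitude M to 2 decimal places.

M = m − 5 log₁₀(d/10 pc) = 6.68 − 5 log₁₀(2.99×10^3/10)
  = 6.68 − 5 × 2.476 = 6.68 − 12.38 = -5.70.

-5.70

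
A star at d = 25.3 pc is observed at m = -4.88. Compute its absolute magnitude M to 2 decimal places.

M = m − 5 log₁₀(d/10 pc) = -4.88 − 5 log₁₀(25.3/10)
  = -4.88 − 5 × 0.403 = -4.88 − 2.02 = -6.90.

-6.90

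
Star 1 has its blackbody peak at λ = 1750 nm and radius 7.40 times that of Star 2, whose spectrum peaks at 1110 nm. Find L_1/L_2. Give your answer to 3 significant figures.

8.86

Wien's law gives T ∝ 1/λ_max, so T_1/T_2 = λ_2/λ_1 = 1110/1750 = 0.6343.
Then L ∝ R²T⁴ gives L_1/L_2 = (7.40)² × (0.6343)⁴ = 54.76 × 0.1619 = 8.863.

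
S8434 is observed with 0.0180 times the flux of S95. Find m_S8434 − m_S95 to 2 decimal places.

4.36

m_S8434 − m_S95 = −2.5 log₁₀(F_S8434/F_S95) = −2.5 log₁₀(0.0180) = −2.5 × (-1.745) = 4.362.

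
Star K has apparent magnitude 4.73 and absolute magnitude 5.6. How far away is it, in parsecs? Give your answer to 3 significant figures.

m − M = 5 log₁₀(d/10 pc)
4.73 − (5.6) = -0.87 = 5 log₁₀(d/10)
d = 10 × 10^(-0.87/5) = 10 × 10^-0.174 = 6.699 pc.

6.70 pc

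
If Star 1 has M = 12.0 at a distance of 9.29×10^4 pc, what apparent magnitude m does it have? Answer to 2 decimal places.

m = M + 5 log₁₀(d/10 pc) = 12.0 + 5 log₁₀(9.29×10^4/10)
  = 12.0 + 5 × 3.968 = 12.0 + 19.84 = 31.84.

31.84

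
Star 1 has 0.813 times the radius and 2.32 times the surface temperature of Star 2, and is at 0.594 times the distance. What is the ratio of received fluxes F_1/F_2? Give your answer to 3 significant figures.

L_1/L_2 = (R_1/R_2)²(T_1/T_2)⁴ = (0.813)² × (2.32)⁴ = 19.15.
F_1/F_2 = (L_1/L_2)/(d_1/d_2)² = 19.15 / (0.594)² = 54.27.

54.3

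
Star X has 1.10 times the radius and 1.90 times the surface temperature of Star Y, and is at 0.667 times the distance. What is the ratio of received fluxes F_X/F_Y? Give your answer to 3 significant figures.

L_X/L_Y = (R_X/R_Y)²(T_X/T_Y)⁴ = (1.10)² × (1.90)⁴ = 15.77.
F_X/F_Y = (L_X/L_Y)/(d_X/d_Y)² = 15.77 / (0.667)² = 35.44.

35.4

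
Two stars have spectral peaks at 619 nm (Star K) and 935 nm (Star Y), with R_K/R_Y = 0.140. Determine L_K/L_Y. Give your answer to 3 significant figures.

0.102

Wien's law gives T ∝ 1/λ_max, so T_K/T_Y = λ_Y/λ_K = 935/619 = 1.511.
Then L ∝ R²T⁴ gives L_K/L_Y = (0.140)² × (1.511)⁴ = 0.01960 × 5.206 = 0.1020.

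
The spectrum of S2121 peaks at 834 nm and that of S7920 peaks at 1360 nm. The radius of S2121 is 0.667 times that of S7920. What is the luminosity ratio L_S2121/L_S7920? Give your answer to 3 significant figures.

Wien's law gives T ∝ 1/λ_max, so T_S2121/T_S7920 = λ_S7920/λ_S2121 = 1360/834 = 1.631.
Then L ∝ R²T⁴ gives L_S2121/L_S7920 = (0.667)² × (1.631)⁴ = 0.4449 × 7.071 = 3.146.

3.15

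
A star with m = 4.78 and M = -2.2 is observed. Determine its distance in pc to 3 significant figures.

249 pc

m − M = 5 log₁₀(d/10 pc)
4.78 − (-2.2) = 6.98 = 5 log₁₀(d/10)
d = 10 × 10^(6.98/5) = 10 × 10^1.396 = 248.9 pc.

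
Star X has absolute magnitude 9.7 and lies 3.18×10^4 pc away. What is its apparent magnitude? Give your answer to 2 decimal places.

m = M + 5 log₁₀(d/10 pc) = 9.7 + 5 log₁₀(3.18×10^4/10)
  = 9.7 + 5 × 3.502 = 9.7 + 17.51 = 27.21.

27.21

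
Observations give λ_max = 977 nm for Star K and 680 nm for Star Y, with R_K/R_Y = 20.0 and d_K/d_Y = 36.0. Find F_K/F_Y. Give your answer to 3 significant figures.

Wien's law: T_K/T_Y = λ_Y/λ_K = 680/977 = 0.6960.
L_K/L_Y = (R_K/R_Y)²(T_K/T_Y)⁴ = (20.0)²(0.6960)⁴ = 93.87.
F_K/F_Y = (L_K/L_Y)/(d_K/d_Y)² = 93.87/(36.0)² = 0.07243.

0.0724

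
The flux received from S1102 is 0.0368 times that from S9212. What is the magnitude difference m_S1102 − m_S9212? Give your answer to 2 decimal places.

m_S1102 − m_S9212 = −2.5 log₁₀(F_S1102/F_S9212) = −2.5 log₁₀(0.0368) = −2.5 × (-1.434) = 3.585.

3.59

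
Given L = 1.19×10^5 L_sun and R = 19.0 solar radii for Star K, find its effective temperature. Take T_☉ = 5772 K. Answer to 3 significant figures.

2.46×10^4 K

T/T_☉ = (L/L_☉)^(1/4) / (R/R_☉)^(1/2)
T = 5772 × (1.19×10^5)^(1/4) / √(19.0) = 5772 × 18.57 / 4.359 = 2.459×10^4 K.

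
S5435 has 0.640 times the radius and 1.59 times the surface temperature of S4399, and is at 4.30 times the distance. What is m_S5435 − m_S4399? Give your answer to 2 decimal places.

L_S5435/L_S4399 = (0.640)²(1.59)⁴ = 2.618.
F_S5435/F_S4399 = (L_S5435/L_S4399)/(d_S5435/d_S4399)² = 2.618/18.49 = 0.1416.
m_S5435 − m_S4399 = −2.5 log₁₀(0.1416) = 2.12.

2.12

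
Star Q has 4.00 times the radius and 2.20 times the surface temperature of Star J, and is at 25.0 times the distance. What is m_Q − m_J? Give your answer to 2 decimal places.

0.56

L_Q/L_J = (4.00)²(2.20)⁴ = 374.8.
F_Q/F_J = (L_Q/L_J)/(d_Q/d_J)² = 374.8/625.0 = 0.5997.
m_Q − m_J = −2.5 log₁₀(0.5997) = 0.56.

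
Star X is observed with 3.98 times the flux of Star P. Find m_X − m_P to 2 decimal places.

m_X − m_P = −2.5 log₁₀(F_X/F_P) = −2.5 log₁₀(3.98) = −2.5 × (0.600) = -1.500.

-1.50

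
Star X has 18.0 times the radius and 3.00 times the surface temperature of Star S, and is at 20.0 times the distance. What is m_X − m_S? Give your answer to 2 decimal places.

-4.54

L_X/L_S = (18.0)²(3.00)⁴ = 2.624×10^4.
F_X/F_S = (L_X/L_S)/(d_X/d_S)² = 2.624×10^4/400.0 = 65.61.
m_X − m_S = −2.5 log₁₀(65.61) = -4.54.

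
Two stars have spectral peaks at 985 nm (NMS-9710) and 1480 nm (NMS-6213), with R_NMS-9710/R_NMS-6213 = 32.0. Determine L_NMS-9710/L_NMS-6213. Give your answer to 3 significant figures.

Wien's law gives T ∝ 1/λ_max, so T_NMS-9710/T_NMS-6213 = λ_NMS-6213/λ_NMS-9710 = 1480/985 = 1.503.
Then L ∝ R²T⁴ gives L_NMS-9710/L_NMS-6213 = (32.0)² × (1.503)⁴ = 1024 × 5.097 = 5219.

5.22×10^3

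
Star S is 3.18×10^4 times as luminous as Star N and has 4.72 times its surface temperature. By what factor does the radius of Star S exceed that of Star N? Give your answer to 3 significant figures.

8.00

L ∝ R²T⁴ gives R ∝ √L / T², so
R_S/R_N = √(3.18×10^4) / (4.72)² = 178.3 / 22.28 = 8.004.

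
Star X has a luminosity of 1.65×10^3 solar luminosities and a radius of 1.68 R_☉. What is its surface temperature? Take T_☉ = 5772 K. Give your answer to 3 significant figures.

2.84×10^4 K

T/T_☉ = (L/L_☉)^(1/4) / (R/R_☉)^(1/2)
T = 5772 × (1.65×10^3)^(1/4) / √(1.68) = 5772 × 6.373 / 1.296 = 2.838×10^4 K.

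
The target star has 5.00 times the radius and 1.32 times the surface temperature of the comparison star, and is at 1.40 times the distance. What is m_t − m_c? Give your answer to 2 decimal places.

-3.97

L_t/L_c = (5.00)²(1.32)⁴ = 75.90.
F_t/F_c = (L_t/L_c)/(d_t/d_c)² = 75.90/1.960 = 38.72.
m_t − m_c = −2.5 log₁₀(38.72) = -3.97.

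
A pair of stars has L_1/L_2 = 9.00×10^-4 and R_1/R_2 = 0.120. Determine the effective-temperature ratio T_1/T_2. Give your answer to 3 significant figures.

0.500

L ∝ R²T⁴ gives T ∝ (L/R²)^(1/4), so
T_1/T_2 = (9.00×10^-4 / 0.120²)^(1/4) = (0.06250)^(1/4) = 0.5000.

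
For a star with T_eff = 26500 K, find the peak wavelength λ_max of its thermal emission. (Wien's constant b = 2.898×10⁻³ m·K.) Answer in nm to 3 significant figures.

λ_max = b/T = 2.898×10⁻³ / 26500 = 1.09×10^-7 m = 109.4 nm.

109 nm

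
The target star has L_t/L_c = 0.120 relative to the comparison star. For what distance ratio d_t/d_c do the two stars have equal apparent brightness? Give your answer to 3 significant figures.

0.346

Equal flux requires L_t/d_t² = L_c/d_c², so d_t/d_c = √(L_t/L_c)
= √(0.120) = 0.3464.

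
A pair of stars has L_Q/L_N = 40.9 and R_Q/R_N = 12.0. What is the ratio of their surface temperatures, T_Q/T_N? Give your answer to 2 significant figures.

0.73

L ∝ R²T⁴ gives T ∝ (L/R²)^(1/4), so
T_Q/T_N = (40.9 / 12.0²)^(1/4) = (0.2840)^(1/4) = 0.7300.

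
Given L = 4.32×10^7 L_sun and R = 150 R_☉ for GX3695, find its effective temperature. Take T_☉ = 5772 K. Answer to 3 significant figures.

T/T_☉ = (L/L_☉)^(1/4) / (R/R_☉)^(1/2)
T = 5772 × (4.32×10^7)^(1/4) / √(150) = 5772 × 81.07 / 12.25 = 3.821×10^4 K.

3.82×10^4 K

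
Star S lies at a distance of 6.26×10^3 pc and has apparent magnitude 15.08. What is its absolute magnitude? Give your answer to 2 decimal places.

1.10

M = m − 5 log₁₀(d/10 pc) = 15.08 − 5 log₁₀(6.26×10^3/10)
  = 15.08 − 5 × 2.797 = 15.08 − 13.98 = 1.10.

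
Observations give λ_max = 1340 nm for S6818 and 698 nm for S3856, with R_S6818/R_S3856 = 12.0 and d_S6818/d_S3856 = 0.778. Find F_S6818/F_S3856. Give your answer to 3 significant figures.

Wien's law: T_S6818/T_S3856 = λ_S3856/λ_S6818 = 698/1340 = 0.5209.
L_S6818/L_S3856 = (R_S6818/R_S3856)²(T_S6818/T_S3856)⁴ = (12.0)²(0.5209)⁴ = 10.60.
F_S6818/F_S3856 = (L_S6818/L_S3856)/(d_S6818/d_S3856)² = 10.60/(0.778)² = 17.51.

17.5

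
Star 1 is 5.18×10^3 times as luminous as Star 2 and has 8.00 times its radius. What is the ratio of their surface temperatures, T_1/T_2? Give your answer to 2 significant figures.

3.0

L ∝ R²T⁴ gives T ∝ (L/R²)^(1/4), so
T_1/T_2 = (5.18×10^3 / 8.00²)^(1/4) = (80.94)^(1/4) = 2.999.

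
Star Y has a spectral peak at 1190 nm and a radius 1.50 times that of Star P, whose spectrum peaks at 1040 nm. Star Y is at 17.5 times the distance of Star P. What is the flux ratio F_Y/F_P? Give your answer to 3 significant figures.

Wien's law: T_Y/T_P = λ_P/λ_Y = 1040/1190 = 0.8739.
L_Y/L_P = (R_Y/R_P)²(T_Y/T_P)⁴ = (1.50)²(0.8739)⁴ = 1.313.
F_Y/F_P = (L_Y/L_P)/(d_Y/d_P)² = 1.313/(17.5)² = 0.004286.

0.00429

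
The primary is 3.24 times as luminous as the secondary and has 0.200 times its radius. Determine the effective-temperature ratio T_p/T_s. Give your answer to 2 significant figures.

L ∝ R²T⁴ gives T ∝ (L/R²)^(1/4), so
T_p/T_s = (3.24 / 0.200²)^(1/4) = (81.00)^(1/4) = 3.000.

3.0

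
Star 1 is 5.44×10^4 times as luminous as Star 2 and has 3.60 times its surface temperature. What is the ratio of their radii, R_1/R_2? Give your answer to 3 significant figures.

18.0

L ∝ R²T⁴ gives R ∝ √L / T², so
R_1/R_2 = √(5.44×10^4) / (3.60)² = 233.2 / 12.96 = 18.00.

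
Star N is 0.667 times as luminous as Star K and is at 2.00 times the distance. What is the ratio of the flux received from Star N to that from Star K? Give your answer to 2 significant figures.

0.17

F = L/(4πd²), so F_N/F_K = (L_N/L_K) / (d_N/d_K)²
= 0.667 / (2.00)² = 0.667 / 4.000 = 0.1668.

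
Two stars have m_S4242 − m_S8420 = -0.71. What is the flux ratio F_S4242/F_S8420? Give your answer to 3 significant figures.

1.92

F_S4242/F_S8420 = 10^(−(m_S4242 − m_S8420)/2.5) = 10^(0.71/2.5) = 10^0.284 = 1.923.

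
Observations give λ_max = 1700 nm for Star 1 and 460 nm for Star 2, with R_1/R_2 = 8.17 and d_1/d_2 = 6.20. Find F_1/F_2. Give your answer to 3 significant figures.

0.00931

Wien's law: T_1/T_2 = λ_2/λ_1 = 460/1700 = 0.2706.
L_1/L_2 = (R_1/R_2)²(T_1/T_2)⁴ = (8.17)²(0.2706)⁴ = 0.3578.
F_1/F_2 = (L_1/L_2)/(d_1/d_2)² = 0.3578/(6.20)² = 0.009309.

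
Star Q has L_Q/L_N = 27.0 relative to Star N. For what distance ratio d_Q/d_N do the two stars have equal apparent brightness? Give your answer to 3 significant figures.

5.20

Equal flux requires L_Q/d_Q² = L_N/d_N², so d_Q/d_N = √(L_Q/L_N)
= √(27.0) = 5.196.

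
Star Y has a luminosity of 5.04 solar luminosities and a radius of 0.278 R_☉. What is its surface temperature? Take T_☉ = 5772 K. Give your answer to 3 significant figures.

1.64×10^4 K

T/T_☉ = (L/L_☉)^(1/4) / (R/R_☉)^(1/2)
T = 5772 × (5.04)^(1/4) / √(0.278) = 5772 × 1.498 / 0.5273 = 1.640×10^4 K.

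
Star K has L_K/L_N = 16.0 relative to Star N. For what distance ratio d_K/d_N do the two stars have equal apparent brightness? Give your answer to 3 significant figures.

Equal flux requires L_K/d_K² = L_N/d_N², so d_K/d_N = √(L_K/L_N)
= √(16.0) = 4.000.

4.00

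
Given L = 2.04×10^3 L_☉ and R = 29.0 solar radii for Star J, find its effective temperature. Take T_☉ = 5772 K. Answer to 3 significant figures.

7.20×10^3 K

T/T_☉ = (L/L_☉)^(1/4) / (R/R_☉)^(1/2)
T = 5772 × (2.04×10^3)^(1/4) / √(29.0) = 5772 × 6.721 / 5.385 = 7203 K.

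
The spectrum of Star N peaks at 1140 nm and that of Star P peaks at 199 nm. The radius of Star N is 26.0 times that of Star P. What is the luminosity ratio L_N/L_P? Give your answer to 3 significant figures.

0.628

Wien's law gives T ∝ 1/λ_max, so T_N/T_P = λ_P/λ_N = 199/1140 = 0.1746.
Then L ∝ R²T⁴ gives L_N/L_P = (26.0)² × (0.1746)⁴ = 676.0 × 9.285×10^-4 = 0.6277.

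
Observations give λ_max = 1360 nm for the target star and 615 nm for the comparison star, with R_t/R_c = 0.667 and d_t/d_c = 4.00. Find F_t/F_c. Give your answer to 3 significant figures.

Wien's law: T_t/T_c = λ_c/λ_t = 615/1360 = 0.4522.
L_t/L_c = (R_t/R_c)²(T_t/T_c)⁴ = (0.667)²(0.4522)⁴ = 0.01860.
F_t/F_c = (L_t/L_c)/(d_t/d_c)² = 0.01860/(4.00)² = 0.001163.

0.00116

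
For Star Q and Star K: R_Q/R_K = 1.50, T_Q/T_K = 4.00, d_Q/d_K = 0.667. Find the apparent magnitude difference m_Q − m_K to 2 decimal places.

-7.78

L_Q/L_K = (1.50)²(4.00)⁴ = 576.0.
F_Q/F_K = (L_Q/L_K)/(d_Q/d_K)² = 576.0/0.4449 = 1295.
m_Q − m_K = −2.5 log₁₀(1295) = -7.78.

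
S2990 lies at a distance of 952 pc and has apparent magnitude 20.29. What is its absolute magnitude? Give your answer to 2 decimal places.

10.40

M = m − 5 log₁₀(d/10 pc) = 20.29 − 5 log₁₀(952/10)
  = 20.29 − 5 × 1.979 = 20.29 − 9.89 = 10.40.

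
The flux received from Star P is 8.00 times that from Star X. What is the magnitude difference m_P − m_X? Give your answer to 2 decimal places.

-2.26

m_P − m_X = −2.5 log₁₀(F_P/F_X) = −2.5 log₁₀(8.00) = −2.5 × (0.903) = -2.258.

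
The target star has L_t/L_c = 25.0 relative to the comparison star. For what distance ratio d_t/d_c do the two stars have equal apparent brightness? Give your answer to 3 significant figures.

Equal flux requires L_t/d_t² = L_c/d_c², so d_t/d_c = √(L_t/L_c)
= √(25.0) = 5.000.

5.00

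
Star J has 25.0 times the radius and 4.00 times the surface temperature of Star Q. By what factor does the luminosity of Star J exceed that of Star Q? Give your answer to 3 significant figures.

1.60×10^5

From the Stefan–Boltzmann law, L ∝ R²T⁴, so
L_J/L_Q = (R_J/R_Q)² (T_J/T_Q)⁴ = (25.0)² × (4.00)⁴ = 625.0 × 256.0 = 1.600×10^5.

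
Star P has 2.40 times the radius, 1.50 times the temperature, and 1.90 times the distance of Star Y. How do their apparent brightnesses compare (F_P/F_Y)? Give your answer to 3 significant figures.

8.08

L_P/L_Y = (R_P/R_Y)²(T_P/T_Y)⁴ = (2.40)² × (1.50)⁴ = 29.16.
F_P/F_Y = (L_P/L_Y)/(d_P/d_Y)² = 29.16 / (1.90)² = 8.078.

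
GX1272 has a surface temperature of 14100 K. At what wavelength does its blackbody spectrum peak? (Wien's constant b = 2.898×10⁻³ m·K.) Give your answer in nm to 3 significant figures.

λ_max = b/T = 2.898×10⁻³ / 14100 = 2.06×10^-7 m = 205.5 nm.

206 nm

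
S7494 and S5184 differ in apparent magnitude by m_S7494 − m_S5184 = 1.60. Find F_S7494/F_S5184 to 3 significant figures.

F_S7494/F_S5184 = 10^(−(m_S7494 − m_S5184)/2.5) = 10^(-1.60/2.5) = 10^-0.640 = 0.2291.

0.229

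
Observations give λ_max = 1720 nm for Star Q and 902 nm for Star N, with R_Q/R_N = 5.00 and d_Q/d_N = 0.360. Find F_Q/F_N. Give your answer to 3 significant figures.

14.6

Wien's law: T_Q/T_N = λ_N/λ_Q = 902/1720 = 0.5244.
L_Q/L_N = (R_Q/R_N)²(T_Q/T_N)⁴ = (5.00)²(0.5244)⁴ = 1.891.
F_Q/F_N = (L_Q/L_N)/(d_Q/d_N)² = 1.891/(0.360)² = 14.59.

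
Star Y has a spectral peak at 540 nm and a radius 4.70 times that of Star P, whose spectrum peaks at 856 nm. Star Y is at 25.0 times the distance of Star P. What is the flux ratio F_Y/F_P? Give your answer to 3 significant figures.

0.223

Wien's law: T_Y/T_P = λ_P/λ_Y = 856/540 = 1.585.
L_Y/L_P = (R_Y/R_P)²(T_Y/T_P)⁴ = (4.70)²(1.585)⁴ = 139.5.
F_Y/F_P = (L_Y/L_P)/(d_Y/d_P)² = 139.5/(25.0)² = 0.2232.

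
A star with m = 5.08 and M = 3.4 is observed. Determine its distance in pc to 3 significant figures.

21.7 pc

m − M = 5 log₁₀(d/10 pc)
5.08 − (3.4) = 1.68 = 5 log₁₀(d/10)
d = 10 × 10^(1.68/5) = 10 × 10^0.336 = 21.68 pc.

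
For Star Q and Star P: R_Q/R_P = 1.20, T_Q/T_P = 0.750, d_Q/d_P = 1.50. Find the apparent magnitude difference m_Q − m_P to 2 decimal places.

L_Q/L_P = (1.20)²(0.750)⁴ = 0.4556.
F_Q/F_P = (L_Q/L_P)/(d_Q/d_P)² = 0.4556/2.250 = 0.2025.
m_Q − m_P = −2.5 log₁₀(0.2025) = 1.73.

1.73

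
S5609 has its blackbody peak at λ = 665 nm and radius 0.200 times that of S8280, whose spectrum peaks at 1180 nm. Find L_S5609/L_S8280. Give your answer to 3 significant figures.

0.397

Wien's law gives T ∝ 1/λ_max, so T_S5609/T_S8280 = λ_S8280/λ_S5609 = 1180/665 = 1.774.
Then L ∝ R²T⁴ gives L_S5609/L_S8280 = (0.200)² × (1.774)⁴ = 0.04000 × 9.914 = 0.3966.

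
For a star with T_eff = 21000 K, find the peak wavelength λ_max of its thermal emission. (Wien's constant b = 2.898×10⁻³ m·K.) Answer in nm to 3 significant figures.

138 nm

λ_max = b/T = 2.898×10⁻³ / 21000 = 1.38×10^-7 m = 138.0 nm.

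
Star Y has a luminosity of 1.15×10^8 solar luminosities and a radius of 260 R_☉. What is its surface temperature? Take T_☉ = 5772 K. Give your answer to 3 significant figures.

T/T_☉ = (L/L_☉)^(1/4) / (R/R_☉)^(1/2)
T = 5772 × (1.15×10^8)^(1/4) / √(260) = 5772 × 103.6 / 16.12 = 3.707×10^4 K.

3.71×10^4 K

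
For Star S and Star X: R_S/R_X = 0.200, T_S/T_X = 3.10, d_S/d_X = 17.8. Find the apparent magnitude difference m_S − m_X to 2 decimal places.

L_S/L_X = (0.200)²(3.10)⁴ = 3.694.
F_S/F_X = (L_S/L_X)/(d_S/d_X)² = 3.694/316.8 = 0.01166.
m_S − m_X = −2.5 log₁₀(0.01166) = 4.83.

4.83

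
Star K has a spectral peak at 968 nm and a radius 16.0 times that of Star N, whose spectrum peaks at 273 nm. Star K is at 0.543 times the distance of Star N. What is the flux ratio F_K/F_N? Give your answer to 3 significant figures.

5.49

Wien's law: T_K/T_N = λ_N/λ_K = 273/968 = 0.2820.
L_K/L_N = (R_K/R_N)²(T_K/T_N)⁴ = (16.0)²(0.2820)⁴ = 1.620.
F_K/F_N = (L_K/L_N)/(d_K/d_N)² = 1.620/(0.543)² = 5.493.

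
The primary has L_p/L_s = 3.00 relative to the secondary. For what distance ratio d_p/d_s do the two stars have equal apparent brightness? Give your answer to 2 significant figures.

Equal flux requires L_p/d_p² = L_s/d_s², so d_p/d_s = √(L_p/L_s)
= √(3.00) = 1.732.

1.7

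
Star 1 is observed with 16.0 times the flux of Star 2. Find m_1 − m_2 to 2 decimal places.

m_1 − m_2 = −2.5 log₁₀(F_1/F_2) = −2.5 log₁₀(16.0) = −2.5 × (1.204) = -3.010.

-3.01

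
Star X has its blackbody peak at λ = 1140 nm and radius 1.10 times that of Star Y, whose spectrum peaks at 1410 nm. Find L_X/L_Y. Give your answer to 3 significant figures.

2.83

Wien's law gives T ∝ 1/λ_max, so T_X/T_Y = λ_Y/λ_X = 1410/1140 = 1.237.
Then L ∝ R²T⁴ gives L_X/L_Y = (1.10)² × (1.237)⁴ = 1.210 × 2.340 = 2.832.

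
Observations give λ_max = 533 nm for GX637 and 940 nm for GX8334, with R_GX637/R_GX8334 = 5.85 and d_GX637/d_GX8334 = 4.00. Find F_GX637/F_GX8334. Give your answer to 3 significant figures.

Wien's law: T_GX637/T_GX8334 = λ_GX8334/λ_GX637 = 940/533 = 1.764.
L_GX637/L_GX8334 = (R_GX637/R_GX8334)²(T_GX637/T_GX8334)⁴ = (5.85)²(1.764)⁴ = 331.1.
F_GX637/F_GX8334 = (L_GX637/L_GX8334)/(d_GX637/d_GX8334)² = 331.1/(4.00)² = 20.69.

20.7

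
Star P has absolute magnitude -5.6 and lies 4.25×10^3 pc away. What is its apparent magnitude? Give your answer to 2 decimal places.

m = M + 5 log₁₀(d/10 pc) = -5.6 + 5 log₁₀(4.25×10^3/10)
  = -5.6 + 5 × 2.628 = -5.6 + 13.14 = 7.54.

7.54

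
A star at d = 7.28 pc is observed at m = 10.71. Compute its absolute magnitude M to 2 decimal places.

M = m − 5 log₁₀(d/10 pc) = 10.71 − 5 log₁₀(7.28/10)
  = 10.71 − 5 × -0.138 = 10.71 − -0.69 = 11.40.

11.40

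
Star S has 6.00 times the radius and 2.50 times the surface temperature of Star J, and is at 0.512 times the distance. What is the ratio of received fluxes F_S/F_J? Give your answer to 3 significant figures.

L_S/L_J = (R_S/R_J)²(T_S/T_J)⁴ = (6.00)² × (2.50)⁴ = 1406.
F_S/F_J = (L_S/L_J)/(d_S/d_J)² = 1406 / (0.512)² = 5364.

5.36×10^3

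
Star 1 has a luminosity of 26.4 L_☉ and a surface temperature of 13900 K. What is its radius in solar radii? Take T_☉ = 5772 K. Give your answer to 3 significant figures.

R/R_☉ = √(L/L_☉) / (T/T_☉)² = √(26.4) / (2.408)²
       = 5.138 / 5.799 = 0.8860.

0.886 solar radii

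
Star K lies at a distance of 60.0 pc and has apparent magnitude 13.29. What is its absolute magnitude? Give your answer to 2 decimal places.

9.40

M = m − 5 log₁₀(d/10 pc) = 13.29 − 5 log₁₀(60.0/10)
  = 13.29 − 5 × 0.778 = 13.29 − 3.89 = 9.40.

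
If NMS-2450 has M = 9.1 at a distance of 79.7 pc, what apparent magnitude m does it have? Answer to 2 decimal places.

m = M + 5 log₁₀(d/10 pc) = 9.1 + 5 log₁₀(79.7/10)
  = 9.1 + 5 × 0.901 = 9.1 + 4.51 = 13.61.

13.61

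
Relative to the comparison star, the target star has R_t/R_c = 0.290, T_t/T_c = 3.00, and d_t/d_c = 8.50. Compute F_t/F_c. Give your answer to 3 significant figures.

0.0943

L_t/L_c = (R_t/R_c)²(T_t/T_c)⁴ = (0.290)² × (3.00)⁴ = 6.812.
F_t/F_c = (L_t/L_c)/(d_t/d_c)² = 6.812 / (8.50)² = 0.09429.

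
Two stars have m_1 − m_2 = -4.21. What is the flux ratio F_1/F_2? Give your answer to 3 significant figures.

48.3

F_1/F_2 = 10^(−(m_1 − m_2)/2.5) = 10^(4.21/2.5) = 10^1.684 = 48.31.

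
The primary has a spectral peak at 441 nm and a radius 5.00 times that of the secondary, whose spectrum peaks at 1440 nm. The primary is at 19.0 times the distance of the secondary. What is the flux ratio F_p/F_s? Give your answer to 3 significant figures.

Wien's law: T_p/T_s = λ_s/λ_p = 1440/441 = 3.265.
L_p/L_s = (R_p/R_s)²(T_p/T_s)⁴ = (5.00)²(3.265)⁴ = 2842.
F_p/F_s = (L_p/L_s)/(d_p/d_s)² = 2842/(19.0)² = 7.873.

7.87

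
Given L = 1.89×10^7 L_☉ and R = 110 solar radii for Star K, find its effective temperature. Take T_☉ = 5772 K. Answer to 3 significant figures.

T/T_☉ = (L/L_☉)^(1/4) / (R/R_☉)^(1/2)
T = 5772 × (1.89×10^7)^(1/4) / √(110) = 5772 × 65.93 / 10.49 = 3.629×10^4 K.

3.63×10^4 K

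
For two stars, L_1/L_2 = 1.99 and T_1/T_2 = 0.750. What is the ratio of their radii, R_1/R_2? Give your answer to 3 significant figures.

2.51

L ∝ R²T⁴ gives R ∝ √L / T², so
R_1/R_2 = √(1.99) / (0.750)² = 1.411 / 0.5625 = 2.508.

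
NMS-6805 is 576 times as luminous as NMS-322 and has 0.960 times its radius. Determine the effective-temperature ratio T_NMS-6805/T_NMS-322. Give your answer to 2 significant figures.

5.0

L ∝ R²T⁴ gives T ∝ (L/R²)^(1/4), so
T_NMS-6805/T_NMS-322 = (576 / 0.960²)^(1/4) = (625.0)^(1/4) = 5.000.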